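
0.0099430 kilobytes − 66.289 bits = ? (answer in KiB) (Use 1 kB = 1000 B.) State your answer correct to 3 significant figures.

0.0099430 kB = 0.00970996 KiB and 66.289 bit = 0.00809192 KiB.
0.00970996 − 0.00809192 ≈ 0.00162 KiB.

0.00162 KiB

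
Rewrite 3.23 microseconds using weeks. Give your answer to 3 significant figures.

1 microsecond = 1.65344e-12 wk.
Thus 3.23 × 1.65344e-12 ≈ 5.34e-12 wk.

5.34e-12 wk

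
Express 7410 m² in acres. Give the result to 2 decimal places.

1.83 acre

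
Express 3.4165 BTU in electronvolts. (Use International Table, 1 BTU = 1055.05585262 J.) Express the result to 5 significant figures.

2.2498 × 10^22 eV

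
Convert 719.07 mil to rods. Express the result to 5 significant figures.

0.0036317 rods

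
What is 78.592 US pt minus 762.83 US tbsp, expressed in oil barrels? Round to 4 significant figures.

78.592 US pt = 0.233905 bbl and 762.83 US tbsp = 0.0709477 bbl.
0.233905 − 0.0709477 ≈ 0.1630 bbl.

0.1630 bbl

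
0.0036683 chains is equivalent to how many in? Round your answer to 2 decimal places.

2.91 inches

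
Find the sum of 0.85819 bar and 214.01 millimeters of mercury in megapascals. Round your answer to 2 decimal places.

0.11 MPa

0.85819 bar = 0.0858190 MPa and 214.01 mmHg = 0.0285323 MPa.
0.0858190 + 0.0285323 ≈ 0.11 MPa.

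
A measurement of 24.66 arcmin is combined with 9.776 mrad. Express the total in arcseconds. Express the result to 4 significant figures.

24.66 arcmin = 1479.60 arcsec and 9.776 mrad = 2016.44 arcsec.
1479.60 + 2016.44 ≈ 3496 arcsec.

3496 arcseconds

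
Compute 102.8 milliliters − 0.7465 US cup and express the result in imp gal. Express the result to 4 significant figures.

102.8 mL = 0.0226128 imp gal and 0.7465 US cup = 0.0388495 imp gal.
0.0226128 − 0.0388495 ≈ -0.01624 imp gal.

-0.01624 imp gal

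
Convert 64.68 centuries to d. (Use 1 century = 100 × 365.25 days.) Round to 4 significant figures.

1 century = 36525.0 d.
Thus 64.68 × 36525.0 ≈ 2.362 × 10^6 d.

2.362 × 10^6 days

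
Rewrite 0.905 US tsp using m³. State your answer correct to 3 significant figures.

4.46 × 10^-6 m³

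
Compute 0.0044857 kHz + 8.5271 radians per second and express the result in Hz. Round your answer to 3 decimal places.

0.0044857 kHz = 4.48570 Hz and 8.5271 rad/s = 1.35713 Hz.
4.48570 + 1.35713 ≈ 5.843 Hz.

5.843 Hz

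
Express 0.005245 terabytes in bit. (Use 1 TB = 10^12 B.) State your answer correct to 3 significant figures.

1 TB = 8.00000e+12 bit.
0.005245 × 8.00000e+12 ≈ 4.20e+10 bit.

4.20e+10 bit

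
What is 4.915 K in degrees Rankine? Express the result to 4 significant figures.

8.847 degrees Rankine

°R = K × 9/5.
Applying the formula gives 8.847 °R.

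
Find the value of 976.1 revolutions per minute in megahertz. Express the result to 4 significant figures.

1.627e-5 MHz

1 revolution per minute = 1.66667e-8 MHz.
So 976.1 × 1.66667e-8 ≈ 1.627e-5 MHz.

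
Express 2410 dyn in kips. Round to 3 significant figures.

1 dyne = 2.24809 × 10^-9 kips.
2410 × 2.24809 × 10^-9 ≈ 5.42 × 10^-6 kip.

5.42 × 10^-6 kip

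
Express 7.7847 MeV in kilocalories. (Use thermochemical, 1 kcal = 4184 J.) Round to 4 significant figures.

2.981e-16 kilocalories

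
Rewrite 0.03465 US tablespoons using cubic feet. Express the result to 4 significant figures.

1.809e-5 ft³

1 US tablespoon = 0.000522190 ft³.
Then 0.03465 × 0.000522190 ≈ 1.809e-5 ft³.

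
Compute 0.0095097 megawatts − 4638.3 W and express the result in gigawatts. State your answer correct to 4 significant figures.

4.871 × 10^-6 GW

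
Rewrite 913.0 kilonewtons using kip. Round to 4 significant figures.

1 kN = 0.224809 kip.
Thus 913.0 × 0.224809 ≈ 205.3 kip.

205.3 kip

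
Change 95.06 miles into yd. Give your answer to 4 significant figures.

1 mile = 1760.00 yards.
So 95.06 × 1760.00 ≈ 167300 yd.

167300 yd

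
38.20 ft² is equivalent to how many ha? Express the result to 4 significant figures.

0.0003549 hectares

1 square foot = 9.29030e-6 ha.
Thus 38.20 × 9.29030e-6 ≈ 0.0003549 ha.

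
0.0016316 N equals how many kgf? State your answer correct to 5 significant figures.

1 newton = 0.101972 kgf.
So 0.0016316 × 0.101972 ≈ 0.00016638 kgf.

0.00016638 kilograms-force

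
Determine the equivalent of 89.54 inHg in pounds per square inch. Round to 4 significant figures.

1 inHg = 0.491154 pounds per square inch.
89.54 × 0.491154 ≈ 43.98 psi.

43.98 psi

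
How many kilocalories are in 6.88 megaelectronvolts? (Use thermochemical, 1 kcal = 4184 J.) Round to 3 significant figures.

2.63 × 10^-16 kilocalories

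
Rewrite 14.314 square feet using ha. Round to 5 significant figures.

1 square foot = 9.29030e-6 ha.
So 14.314 × 9.29030e-6 ≈ 0.00013298 ha.

0.00013298 hectares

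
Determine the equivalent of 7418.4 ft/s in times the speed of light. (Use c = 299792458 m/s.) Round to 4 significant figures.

1 ft/s = 1.01670 × 10^-9 c.
7418.4 × 1.01670 × 10^-9 ≈ 7.542 × 10^-6 c.

7.542 × 10^-6 c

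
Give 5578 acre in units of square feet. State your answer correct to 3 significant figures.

1 acre = 43560.0 ft².
Then 5578 × 43560.0 ≈ 2.43e+8 ft².

2.43e+8 ft²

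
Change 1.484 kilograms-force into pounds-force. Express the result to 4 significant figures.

1 kilogram-force = 2.20462 lbf.
So 1.484 × 2.20462 ≈ 3.272 lbf.

3.272 pounds-force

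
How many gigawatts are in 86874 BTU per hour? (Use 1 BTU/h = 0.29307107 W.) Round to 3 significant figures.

1 BTU per hour = 2.93071e-10 gigawatts.
86874 × 2.93071e-10 ≈ 2.55e-5 GW.

2.55e-5 GW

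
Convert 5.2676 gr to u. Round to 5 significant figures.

2.0556 × 10^23 u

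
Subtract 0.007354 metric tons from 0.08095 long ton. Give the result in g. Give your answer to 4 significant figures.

0.08095 long ton = 82248.997 g and 0.007354 t = 7354.0000 g.
82248.997 − 7354.0000 ≈ 74890 g.

74890 g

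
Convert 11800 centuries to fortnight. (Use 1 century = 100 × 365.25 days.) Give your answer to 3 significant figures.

3.08e+7 fortnight

1 century = 2608.93 fortnights.
So 11800 × 2608.93 ≈ 3.08e+7 fortnight.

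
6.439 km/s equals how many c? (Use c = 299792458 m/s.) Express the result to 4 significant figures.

2.148e-5 c

1 kilometer per second = 3.33564e-6 c.
So 6.439 × 3.33564e-6 ≈ 2.148e-5 c.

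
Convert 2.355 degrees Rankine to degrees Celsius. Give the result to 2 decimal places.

°R = (°C + 273.15) × 9/5.
Applying the formula gives -271.84 °C.

-271.84 °C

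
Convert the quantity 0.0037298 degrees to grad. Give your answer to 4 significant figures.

1 degree = 1.11111 gradians.
Then 0.0037298 × 1.11111 ≈ 0.004144 grad.

0.004144 gradians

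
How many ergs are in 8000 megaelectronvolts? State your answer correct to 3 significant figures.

0.0128 erg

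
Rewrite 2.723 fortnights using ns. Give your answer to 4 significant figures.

3.294e+15 nanoseconds

1 fortnight = 1.20960e+15 ns.
Then 2.723 × 1.20960e+15 ≈ 3.294e+15 ns.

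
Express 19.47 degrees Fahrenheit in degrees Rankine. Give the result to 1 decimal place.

°R = °F + 459.67.
Applying the formula gives 479.1 °R.

479.1 degrees Rankine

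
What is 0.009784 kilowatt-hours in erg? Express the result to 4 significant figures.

3.522 × 10^11 ergs

1 kilowatt-hour = 3.60000 × 10^13 erg.
0.009784 × 3.60000 × 10^13 ≈ 3.522 × 10^11 erg.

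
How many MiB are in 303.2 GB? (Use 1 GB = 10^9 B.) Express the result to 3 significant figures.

1 gigabyte = 953.674 MiB.
Then 303.2 × 953.674 ≈ 289000 MiB.

289000 mebibytes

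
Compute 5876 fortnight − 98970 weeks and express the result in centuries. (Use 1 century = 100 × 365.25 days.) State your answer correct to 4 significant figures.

5876 fortnight = 2.25227 century and 98970 wk = 18.9676 century.
2.25227 − 18.9676 ≈ -16.72 century.

-16.72 centuries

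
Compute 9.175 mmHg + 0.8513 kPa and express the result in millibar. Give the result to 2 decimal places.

20.75 millibar

9.175 mmHg = 12.2323 mbar and 0.8513 kPa = 8.51300 mbar.
12.2323 + 8.51300 ≈ 20.75 mbar.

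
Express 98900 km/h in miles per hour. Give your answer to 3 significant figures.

61500 mph

1 km/h = 0.621371 miles per hour.
So 98900 × 0.621371 ≈ 61500 mph.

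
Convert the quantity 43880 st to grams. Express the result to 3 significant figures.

2.79e+8 g

1 stone = 6350.29 g.
43880 × 6350.29 ≈ 2.79e+8 g.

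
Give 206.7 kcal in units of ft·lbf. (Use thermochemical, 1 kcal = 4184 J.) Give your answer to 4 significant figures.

1 kcal = 3085.96 ft·lbf.
So 206.7 × 3085.96 ≈ 637900 ft·lbf.

637900 ft·lbf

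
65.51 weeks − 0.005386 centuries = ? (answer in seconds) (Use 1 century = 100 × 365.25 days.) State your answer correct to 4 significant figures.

65.51 wk = 3.96204e+7 s and 0.005386 century = 1.69969e+7 s.
3.96204e+7 − 1.69969e+7 ≈ 2.262e+7 s.

2.262e+7 seconds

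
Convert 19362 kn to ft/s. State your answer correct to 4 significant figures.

32680 feet per second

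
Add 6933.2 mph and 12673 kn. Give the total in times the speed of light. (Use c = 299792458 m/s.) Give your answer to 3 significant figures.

6933.2 mph = 1.03385e-5 c and 12673 kn = 2.17469e-5 c.
1.03385e-5 + 2.17469e-5 ≈ 3.21e-5 c.

3.21e-5 c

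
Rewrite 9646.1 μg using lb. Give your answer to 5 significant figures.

2.1266e-5 lb

1 microgram = 2.20462e-9 pounds.
9646.1 × 2.20462e-9 ≈ 2.1266e-5 lb.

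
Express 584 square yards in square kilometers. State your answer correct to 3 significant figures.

0.000488 km²

1 yd² = 8.36127e-7 km².
Then 584 × 8.36127e-7 ≈ 0.000488 km².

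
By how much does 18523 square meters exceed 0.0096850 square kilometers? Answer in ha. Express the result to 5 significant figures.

18523 m² = 1.85230 ha and 0.0096850 km² = 0.968500 ha.
1.85230 − 0.968500 ≈ 0.88380 ha.

0.88380 hectares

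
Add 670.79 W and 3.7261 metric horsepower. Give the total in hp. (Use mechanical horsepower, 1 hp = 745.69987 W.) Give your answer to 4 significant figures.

4.575 hp

670.79 W = 0.899544 hp and 3.7261 PS = 3.67513 hp.
0.899544 + 3.67513 ≈ 4.575 hp.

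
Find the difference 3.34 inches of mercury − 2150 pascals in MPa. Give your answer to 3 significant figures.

0.00916 megapascals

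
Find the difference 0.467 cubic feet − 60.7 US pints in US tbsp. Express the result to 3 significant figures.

0.467 ft³ = 894.311 US tbsp and 60.7 US pt = 1942.40 US tbsp.
894.311 − 1942.40 ≈ -1050 US tbsp.

-1050 US tbsp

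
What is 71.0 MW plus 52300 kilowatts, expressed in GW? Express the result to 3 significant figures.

71.0 MW = 0.0710000 GW and 52300 kW = 0.0523000 GW.
0.0710000 + 0.0523000 ≈ 0.123 GW.

0.123 gigawatts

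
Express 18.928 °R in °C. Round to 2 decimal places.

°R = (°C + 273.15) × 9/5.
Applying the formula gives -262.63 °C.

-262.63 °C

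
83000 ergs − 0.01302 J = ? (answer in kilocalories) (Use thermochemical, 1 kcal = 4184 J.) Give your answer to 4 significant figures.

-1.128e-6 kcal

83000 erg = 1.98375e-6 kcal and 0.01302 J = 3.11185e-6 kcal.
1.98375e-6 − 3.11185e-6 ≈ -1.128e-6 kcal.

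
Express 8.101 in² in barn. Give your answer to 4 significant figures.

1 in² = 6.45160 × 10^24 barns.
8.101 × 6.45160 × 10^24 ≈ 5.226 × 10^25 barn.

5.226 × 10^25 barns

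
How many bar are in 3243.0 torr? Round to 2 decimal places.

4.32 bar

1 torr = 0.00133322 bar.
3243.0 × 0.00133322 ≈ 4.32 bar.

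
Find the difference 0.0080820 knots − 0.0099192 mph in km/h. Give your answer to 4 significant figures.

0.0080820 kn = 0.0149679 km/h and 0.0099192 mph = 0.0159634 km/h.
0.0149679 − 0.0159634 ≈ -0.0009955 km/h.

-0.0009955 kilometers per hour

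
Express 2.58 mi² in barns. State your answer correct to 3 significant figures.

6.68e+34 barn

1 square mile = 2.58999e+34 barns.
Thus 2.58 × 2.58999e+34 ≈ 6.68e+34 barn.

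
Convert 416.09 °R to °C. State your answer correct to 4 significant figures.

°R = (°C + 273.15) × 9/5.
Applying the formula gives -41.99 °C.

-41.99 °C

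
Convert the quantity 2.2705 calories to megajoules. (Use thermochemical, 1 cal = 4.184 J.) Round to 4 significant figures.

1 cal = 4.18400 × 10^-6 MJ.
So 2.2705 × 4.18400 × 10^-6 ≈ 9.500 × 10^-6 MJ.

9.500 × 10^-6 MJ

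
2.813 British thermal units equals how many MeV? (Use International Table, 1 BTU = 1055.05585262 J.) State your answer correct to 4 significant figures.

1 British thermal unit = 6.58514 × 10^15 MeV.
Then 2.813 × 6.58514 × 10^15 ≈ 1.852 × 10^16 MeV.

1.852 × 10^16 MeV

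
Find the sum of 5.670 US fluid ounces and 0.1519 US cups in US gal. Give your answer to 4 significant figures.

0.05379 US gal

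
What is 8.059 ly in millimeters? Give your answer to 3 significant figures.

7.62 × 10^19 mm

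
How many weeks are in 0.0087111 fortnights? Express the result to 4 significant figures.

0.01742 wk

1 fortnight = 2.00000 wk.
So 0.0087111 × 2.00000 ≈ 0.01742 wk.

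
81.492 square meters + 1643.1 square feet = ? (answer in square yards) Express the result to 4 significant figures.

81.492 m² = 97.4636 yd² and 1643.1 ft² = 182.567 yd².
97.4636 + 182.567 ≈ 280.0 yd².

280.0 yd²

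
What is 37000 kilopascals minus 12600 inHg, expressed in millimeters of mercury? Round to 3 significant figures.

37000 kPa = 277523 mmHg and 12600 inHg = 320040 mmHg.
277523 − 320040 ≈ -42500 mmHg.

-42500 mmHg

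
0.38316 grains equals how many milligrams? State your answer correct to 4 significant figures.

24.83 milligrams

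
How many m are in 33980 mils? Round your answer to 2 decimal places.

0.86 m

1 mil = 2.54000e-5 meters.
Thus 33980 × 2.54000e-5 ≈ 0.86 m.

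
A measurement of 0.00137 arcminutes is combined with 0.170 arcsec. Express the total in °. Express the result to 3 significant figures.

0.00137 arcmin = 2.28333 × 10^-5 ° and 0.170 arcsec = 4.72222 × 10^-5 °.
2.28333 × 10^-5 + 4.72222 × 10^-5 ≈ 7.01 × 10^-5 °.

7.01 × 10^-5 degrees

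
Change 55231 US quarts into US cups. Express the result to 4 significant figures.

220900 US cups

1 US quart = 4.00000 US cup.
Then 55231 × 4.00000 ≈ 220900 US cup.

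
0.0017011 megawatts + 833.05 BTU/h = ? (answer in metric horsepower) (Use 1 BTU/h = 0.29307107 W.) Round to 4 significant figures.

0.0017011 MW = 2.31285 PS and 833.05 BTU/h = 0.331942 PS.
2.31285 + 0.331942 ≈ 2.645 PS.

2.645 metric horsepower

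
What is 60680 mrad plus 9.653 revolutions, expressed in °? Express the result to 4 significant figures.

6952 °

60680 mrad = 3476.71 ° and 9.653 rev = 3475.08 °.
3476.71 + 3475.08 ≈ 6952 °.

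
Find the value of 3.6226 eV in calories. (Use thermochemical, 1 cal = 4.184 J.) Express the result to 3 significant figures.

1.39 × 10^-19 cal

1 electronvolt = 3.82929 × 10^-20 cal.
Then 3.6226 × 3.82929 × 10^-20 ≈ 1.39 × 10^-19 cal.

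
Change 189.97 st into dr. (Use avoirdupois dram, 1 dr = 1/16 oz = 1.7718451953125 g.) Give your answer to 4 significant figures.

1 st = 3584.00 dr.
Thus 189.97 × 3584.00 ≈ 680900 dr.

680900 dr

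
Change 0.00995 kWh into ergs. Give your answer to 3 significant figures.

3.58e+11 erg

1 kWh = 3.60000e+13 erg.
Then 0.00995 × 3.60000e+13 ≈ 3.58e+11 erg.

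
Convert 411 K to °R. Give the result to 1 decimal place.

739.8 degrees Rankine

°R = K × 9/5.
Applying the formula gives 739.8 °R.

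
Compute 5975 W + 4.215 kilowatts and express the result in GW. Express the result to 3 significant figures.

1.02 × 10^-5 gigawatts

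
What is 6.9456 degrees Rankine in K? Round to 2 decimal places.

°R = K × 9/5.
Applying the formula gives 3.86 K.

3.86 K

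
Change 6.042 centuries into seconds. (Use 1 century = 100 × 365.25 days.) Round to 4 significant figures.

1.907e+10 s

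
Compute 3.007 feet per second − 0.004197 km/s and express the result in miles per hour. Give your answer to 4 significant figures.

-7.338 miles per hour

3.007 ft/s = 2.05023 mph and 0.004197 km/s = 9.38842 mph.
2.05023 − 9.38842 ≈ -7.338 mph.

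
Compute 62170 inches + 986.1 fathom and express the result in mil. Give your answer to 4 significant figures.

1.332e+8 mils

62170 in = 6.21700e+7 mil and 986.1 fathom = 7.09992e+7 mil.
6.21700e+7 + 7.09992e+7 ≈ 1.332e+8 mil.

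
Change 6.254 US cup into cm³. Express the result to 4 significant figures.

1 US cup = 236.588 cubic centimeters.
Then 6.254 × 236.588 ≈ 1480 cm³.

1480 cm³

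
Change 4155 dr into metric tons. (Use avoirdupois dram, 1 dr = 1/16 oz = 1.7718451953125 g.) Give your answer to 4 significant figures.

1 dr = 1.77185e-6 metric tons.
Then 4155 × 1.77185e-6 ≈ 0.007362 t.

0.007362 t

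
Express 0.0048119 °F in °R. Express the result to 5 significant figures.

459.67 °R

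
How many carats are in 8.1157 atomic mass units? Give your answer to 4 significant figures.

1 u = 8.30270e-24 carats.
Then 8.1157 × 8.30270e-24 ≈ 6.738e-23 ct.

6.738e-23 carats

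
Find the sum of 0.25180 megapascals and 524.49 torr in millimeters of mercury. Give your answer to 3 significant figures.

0.25180 MPa = 1888.66 mmHg and 524.49 torr = 524.490 mmHg.
1888.66 + 524.490 ≈ 2410 mmHg.

2410 mmHg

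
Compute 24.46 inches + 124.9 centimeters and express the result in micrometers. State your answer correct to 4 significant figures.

24.46 in = 621284 μm and 124.9 cm = 1.24900 × 10^6 μm.
621284 + 1.24900 × 10^6 ≈ 1.870 × 10^6 μm.

1.870 × 10^6 μm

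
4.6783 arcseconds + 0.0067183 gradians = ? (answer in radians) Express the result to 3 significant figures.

0.000128 rad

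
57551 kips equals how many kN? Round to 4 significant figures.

256000 kN

1 kip = 4.44822 kN.
So 57551 × 4.44822 ≈ 256000 kN.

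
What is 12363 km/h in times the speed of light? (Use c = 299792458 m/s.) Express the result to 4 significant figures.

1 km/h = 9.26567 × 10^-10 times the speed of light.
Then 12363 × 9.26567 × 10^-10 ≈ 1.146 × 10^-5 c.

1.146 × 10^-5 times the speed of light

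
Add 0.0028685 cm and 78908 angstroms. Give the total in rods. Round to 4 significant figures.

7.273 × 10^-6 rod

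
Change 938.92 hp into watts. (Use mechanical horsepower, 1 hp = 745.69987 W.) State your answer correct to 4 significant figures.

1 horsepower = 745.700 watts.
Then 938.92 × 745.700 ≈ 700200 W.

700200 W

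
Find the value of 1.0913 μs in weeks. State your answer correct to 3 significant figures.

1 microsecond = 1.65344e-12 weeks.
So 1.0913 × 1.65344e-12 ≈ 1.80e-12 wk.

1.80e-12 weeks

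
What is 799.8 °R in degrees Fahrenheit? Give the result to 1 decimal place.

°R = °F + 459.67.
Applying the formula gives 340.1 °F.

340.1 degrees Fahrenheit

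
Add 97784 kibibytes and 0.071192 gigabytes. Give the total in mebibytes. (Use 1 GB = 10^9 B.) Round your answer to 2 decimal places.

163.39 mebibytes

97784 KiB = 95.4922 MiB and 0.071192 GB = 67.8940 MiB.
95.4922 + 67.8940 ≈ 163.39 MiB.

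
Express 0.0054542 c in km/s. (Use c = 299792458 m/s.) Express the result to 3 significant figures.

1640 kilometers per second

1 speed of light = 299792 km/s.
So 0.0054542 × 299792 ≈ 1640 km/s.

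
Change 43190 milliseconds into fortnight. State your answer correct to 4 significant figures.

3.571 × 10^-5 fortnight

1 millisecond = 8.26720 × 10^-10 fortnight.
43190 × 8.26720 × 10^-10 ≈ 3.571 × 10^-5 fortnight.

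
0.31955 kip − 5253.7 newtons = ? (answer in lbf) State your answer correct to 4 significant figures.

-861.5 lbf

0.31955 kip = 319.550 lbf and 5253.7 N = 1181.08 lbf.
319.550 − 1181.08 ≈ -861.5 lbf.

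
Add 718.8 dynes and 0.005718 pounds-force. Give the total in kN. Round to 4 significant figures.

3.262e-5 kN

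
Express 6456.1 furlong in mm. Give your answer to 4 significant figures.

1.299e+9 mm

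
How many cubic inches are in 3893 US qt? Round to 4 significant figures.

224800 cubic inches

1 US qt = 57.7500 cubic inches.
So 3893 × 57.7500 ≈ 224800 in³.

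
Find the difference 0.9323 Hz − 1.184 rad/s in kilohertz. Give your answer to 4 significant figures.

0.0007439 kilohertz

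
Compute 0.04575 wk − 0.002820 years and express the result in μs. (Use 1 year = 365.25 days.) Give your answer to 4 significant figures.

-6.132 × 10^10 microseconds

0.04575 wk = 2.76696 × 10^10 μs and 0.002820 yr = 8.89924 × 10^10 μs.
2.76696 × 10^10 − 8.89924 × 10^10 ≈ -6.132 × 10^10 μs.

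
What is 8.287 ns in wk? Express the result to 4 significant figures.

1 ns = 1.65344e-15 weeks.
Then 8.287 × 1.65344e-15 ≈ 1.370e-14 wk.

1.370e-14 weeks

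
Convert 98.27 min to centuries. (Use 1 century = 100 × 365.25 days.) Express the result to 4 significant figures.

1.868 × 10^-6 centuries

1 min = 1.90129 × 10^-8 century.
So 98.27 × 1.90129 × 10^-8 ≈ 1.868 × 10^-6 century.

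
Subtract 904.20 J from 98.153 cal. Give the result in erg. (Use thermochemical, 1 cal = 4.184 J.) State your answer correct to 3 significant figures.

-4.94e+9 erg

98.153 cal = 4.10672e+9 erg and 904.20 J = 9.04200e+9 erg.
4.10672e+9 − 9.04200e+9 ≈ -4.94e+9 erg.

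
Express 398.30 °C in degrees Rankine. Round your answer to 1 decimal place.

°R = (°C + 273.15) × 9/5.
Applying the formula gives 1208.6 °R.

1208.6 degrees Rankine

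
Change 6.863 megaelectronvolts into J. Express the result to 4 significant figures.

1.100 × 10^-12 J

1 megaelectronvolt = 1.60218 × 10^-13 J.
Then 6.863 × 1.60218 × 10^-13 ≈ 1.100 × 10^-12 J.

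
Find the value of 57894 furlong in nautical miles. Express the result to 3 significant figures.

1 furlong = 0.108622 nmi.
57894 × 0.108622 ≈ 6290 nmi.

6290 nmi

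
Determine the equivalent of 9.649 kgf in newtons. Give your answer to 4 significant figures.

1 kgf = 9.80665 N.
So 9.649 × 9.80665 ≈ 94.62 N.

94.62 N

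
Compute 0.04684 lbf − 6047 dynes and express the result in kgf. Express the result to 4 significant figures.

0.01508 kgf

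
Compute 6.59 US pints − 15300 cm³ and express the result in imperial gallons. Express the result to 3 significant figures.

6.59 US pt = 0.685915 imp gal and 15300 cm³ = 3.36553 imp gal.
0.685915 − 3.36553 ≈ -2.68 imp gal.

-2.68 imperial gallons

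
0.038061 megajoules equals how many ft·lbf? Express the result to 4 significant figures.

28070 foot-pounds

1 megajoule = 737562 foot-pounds.
So 0.038061 × 737562 ≈ 28070 ft·lbf.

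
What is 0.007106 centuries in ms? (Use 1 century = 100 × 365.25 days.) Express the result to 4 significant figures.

2.242 × 10^10 ms

1 century = 3.15576 × 10^12 milliseconds.
Then 0.007106 × 3.15576 × 10^12 ≈ 2.242 × 10^10 ms.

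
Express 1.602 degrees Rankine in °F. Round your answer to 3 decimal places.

-458.068 °F

°R = °F + 459.67.
Applying the formula gives -458.068 °F.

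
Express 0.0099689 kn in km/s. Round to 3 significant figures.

5.13e-6 km/s

1 kn = 0.000514444 kilometers per second.
Then 0.0099689 × 0.000514444 ≈ 5.13e-6 km/s.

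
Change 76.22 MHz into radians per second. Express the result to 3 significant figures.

4.79 × 10^8 radians per second

1 MHz = 6.28319 × 10^6 rad/s.
76.22 × 6.28319 × 10^6 ≈ 4.79 × 10^8 rad/s.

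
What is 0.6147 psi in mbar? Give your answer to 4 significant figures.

42.38 mbar

1 psi = 68.9476 millibar.
Thus 0.6147 × 68.9476 ≈ 42.38 mbar.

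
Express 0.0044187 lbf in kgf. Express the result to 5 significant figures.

0.0020043 kgf

1 pound-force = 0.453592 kilograms-force.
Thus 0.0044187 × 0.453592 ≈ 0.0020043 kgf.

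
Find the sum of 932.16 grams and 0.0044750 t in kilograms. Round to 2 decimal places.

932.16 g = 0.932160 kg and 0.0044750 t = 4.47500 kg.
0.932160 + 4.47500 ≈ 5.41 kg.

5.41 kg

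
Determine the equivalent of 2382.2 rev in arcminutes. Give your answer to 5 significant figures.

5.1456 × 10^7 arcminutes

1 revolution = 21600.0 arcmin.
So 2382.2 × 21600.0 ≈ 5.1456 × 10^7 arcmin.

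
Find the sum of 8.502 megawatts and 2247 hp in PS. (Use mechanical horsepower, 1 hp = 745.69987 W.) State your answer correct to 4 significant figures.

13840 PS

8.502 MW = 11559.5 PS and 2247 hp = 2278.17 PS.
11559.5 + 2278.17 ≈ 13840 PS.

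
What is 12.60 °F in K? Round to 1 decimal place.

262.4 kelvins

K = (°F + 459.67) × 5/9.
Applying the formula gives 262.4 K.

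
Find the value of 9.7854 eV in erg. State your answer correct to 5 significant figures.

1 eV = 1.60218 × 10^-12 erg.
9.7854 × 1.60218 × 10^-12 ≈ 1.5678 × 10^-11 erg.

1.5678 × 10^-11 erg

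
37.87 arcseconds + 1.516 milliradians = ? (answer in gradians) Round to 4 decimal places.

37.87 arcsec = 0.0116883 grad and 1.516 mrad = 0.0965116 grad.
0.0116883 + 0.0965116 ≈ 0.1082 grad.

0.1082 grad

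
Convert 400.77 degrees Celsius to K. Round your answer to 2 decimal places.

K = °C + 273.15.
Applying the formula gives 673.92 K.

673.92 K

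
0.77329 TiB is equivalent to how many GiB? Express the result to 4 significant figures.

791.8 GiB

1 TiB = 1024.00 GiB.
So 0.77329 × 1024.00 ≈ 791.8 GiB.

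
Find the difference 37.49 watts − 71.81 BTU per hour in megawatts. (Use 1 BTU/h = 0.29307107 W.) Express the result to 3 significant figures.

37.49 W = 3.74900e-5 MW and 71.81 BTU/h = 2.10454e-5 MW.
3.74900e-5 − 2.10454e-5 ≈ 1.64e-5 MW.

1.64e-5 megawatts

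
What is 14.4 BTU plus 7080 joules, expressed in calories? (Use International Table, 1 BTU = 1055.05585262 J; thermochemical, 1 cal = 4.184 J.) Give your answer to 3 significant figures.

5320 calories

14.4 BTU = 3631.17 cal and 7080 J = 1692.16 cal.
3631.17 + 1692.16 ≈ 5320 cal.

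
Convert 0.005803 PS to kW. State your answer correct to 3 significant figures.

0.00427 kW

1 PS = 0.735499 kilowatts.
0.005803 × 0.735499 ≈ 0.00427 kW.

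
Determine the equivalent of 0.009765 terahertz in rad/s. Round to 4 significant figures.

6.136e+10 rad/s

1 terahertz = 6.28319e+12 radians per second.
So 0.009765 × 6.28319e+12 ≈ 6.136e+10 rad/s.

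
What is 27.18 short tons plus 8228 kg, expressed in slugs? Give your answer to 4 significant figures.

2253 slug

27.18 short ton = 1689.56 slug and 8228 kg = 563.797 slug.
1689.56 + 563.797 ≈ 2253 slug.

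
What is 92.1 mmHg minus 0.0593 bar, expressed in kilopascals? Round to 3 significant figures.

92.1 mmHg = 12.2790 kPa and 0.0593 bar = 5.93000 kPa.
12.2790 − 5.93000 ≈ 6.35 kPa.

6.35 kilopascals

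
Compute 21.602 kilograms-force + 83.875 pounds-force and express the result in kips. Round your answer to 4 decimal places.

0.1315 kip

21.602 kgf = 0.0476243 kip and 83.875 lbf = 0.0838750 kip.
0.0476243 + 0.0838750 ≈ 0.1315 kip.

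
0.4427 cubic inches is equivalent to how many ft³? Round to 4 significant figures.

0.0002562 ft³

1 cubic inch = 0.000578704 ft³.
So 0.4427 × 0.000578704 ≈ 0.0002562 ft³.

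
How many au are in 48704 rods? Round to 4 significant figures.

1.637 × 10^-6 au

1 rod = 3.36181 × 10^-11 au.
So 48704 × 3.36181 × 10^-11 ≈ 1.637 × 10^-6 au.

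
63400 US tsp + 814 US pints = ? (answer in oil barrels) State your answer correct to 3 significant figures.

4.39 bbl

63400 US tsp = 1.96553 bbl and 814 US pt = 2.42262 bbl.
1.96553 + 2.42262 ≈ 4.39 bbl.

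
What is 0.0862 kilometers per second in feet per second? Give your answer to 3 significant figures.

283 feet per second

1 km/s = 3280.84 ft/s.
So 0.0862 × 3280.84 ≈ 283 ft/s.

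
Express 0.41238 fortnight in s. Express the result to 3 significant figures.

499000 seconds

1 fortnight = 1.20960e+6 s.
Then 0.41238 × 1.20960e+6 ≈ 499000 s.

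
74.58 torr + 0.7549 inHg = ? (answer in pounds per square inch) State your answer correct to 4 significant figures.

1.813 psi

74.58 torr = 1.44214 psi and 0.7549 inHg = 0.370772 psi.
1.44214 + 0.370772 ≈ 1.813 psi.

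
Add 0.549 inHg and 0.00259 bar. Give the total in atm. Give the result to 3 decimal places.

0.549 inHg = 0.0183482 atm and 0.00259 bar = 0.00255613 atm.
0.0183482 + 0.00255613 ≈ 0.021 atm.

0.021 atm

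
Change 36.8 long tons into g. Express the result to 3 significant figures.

3.74e+7 g

1 long ton = 1.01605e+6 g.
36.8 × 1.01605e+6 ≈ 3.74e+7 g.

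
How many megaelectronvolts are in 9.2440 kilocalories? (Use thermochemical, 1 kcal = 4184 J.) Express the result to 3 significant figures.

2.41e+17 megaelectronvolts

1 kcal = 2.61145e+16 megaelectronvolts.
Thus 9.2440 × 2.61145e+16 ≈ 2.41e+17 MeV.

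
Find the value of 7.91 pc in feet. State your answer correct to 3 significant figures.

1 parsec = 1.01236 × 10^17 ft.
So 7.91 × 1.01236 × 10^17 ≈ 8.01 × 10^17 ft.

8.01 × 10^17 feet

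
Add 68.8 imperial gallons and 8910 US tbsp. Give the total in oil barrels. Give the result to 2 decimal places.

68.8 imp gal = 1.96727 bbl and 8910 US tbsp = 0.828683 bbl.
1.96727 + 0.828683 ≈ 2.80 bbl.

2.80 bbl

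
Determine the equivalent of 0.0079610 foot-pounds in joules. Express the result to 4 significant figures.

1 foot-pound = 1.35582 joules.
0.0079610 × 1.35582 ≈ 0.01079 J.

0.01079 J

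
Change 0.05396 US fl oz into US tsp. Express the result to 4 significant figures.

1 US fluid ounce = 6.00000 US tsp.
Then 0.05396 × 6.00000 ≈ 0.3238 US tsp.

0.3238 US teaspoons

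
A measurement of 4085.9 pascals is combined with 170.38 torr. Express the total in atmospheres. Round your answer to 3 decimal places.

0.265 atm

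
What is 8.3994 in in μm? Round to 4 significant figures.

213300 μm

1 in = 25400.0 micrometers.
8.3994 × 25400.0 ≈ 213300 μm.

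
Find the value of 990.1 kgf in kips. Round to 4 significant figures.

2.183 kips

1 kilogram-force = 0.00220462 kip.
Thus 990.1 × 0.00220462 ≈ 2.183 kip.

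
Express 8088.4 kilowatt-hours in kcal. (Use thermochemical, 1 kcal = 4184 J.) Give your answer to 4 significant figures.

1 kWh = 860.421 kcal.
8088.4 × 860.421 ≈ 6.959e+6 kcal.

6.959e+6 kcal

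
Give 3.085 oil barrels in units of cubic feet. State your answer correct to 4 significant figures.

17.32 cubic feet

1 bbl = 5.61458 cubic feet.
So 3.085 × 5.61458 ≈ 17.32 ft³.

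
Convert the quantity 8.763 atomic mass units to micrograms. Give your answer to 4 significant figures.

1.455e-17 micrograms

1 atomic mass unit = 1.66054e-18 μg.
So 8.763 × 1.66054e-18 ≈ 1.455e-17 μg.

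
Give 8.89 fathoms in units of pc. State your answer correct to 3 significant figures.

1 fathom = 5.92674e-17 pc.
Then 8.89 × 5.92674e-17 ≈ 5.27e-16 pc.

5.27e-16 pc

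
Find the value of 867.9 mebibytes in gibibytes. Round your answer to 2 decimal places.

1 MiB = 0.0009765625 gibibytes.
867.9 × 0.0009765625 ≈ 0.85 GiB.

0.85 GiB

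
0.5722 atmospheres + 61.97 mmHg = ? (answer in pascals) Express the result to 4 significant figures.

66240 Pa

0.5722 atm = 57978.2 Pa and 61.97 mmHg = 8261.99 Pa.
57978.2 + 8261.99 ≈ 66240 Pa.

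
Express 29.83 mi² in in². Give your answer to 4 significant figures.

1.198 × 10^11 square inches

1 mi² = 4.01449 × 10^9 in².
Then 29.83 × 4.01449 × 10^9 ≈ 1.198 × 10^11 in².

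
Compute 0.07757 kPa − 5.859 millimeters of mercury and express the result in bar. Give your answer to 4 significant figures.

0.07757 kPa = 0.000775700 bar and 5.859 mmHg = 0.00781136 bar.
0.000775700 − 0.00781136 ≈ -0.007036 bar.

-0.007036 bar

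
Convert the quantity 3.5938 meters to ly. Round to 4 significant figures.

3.799 × 10^-16 light-years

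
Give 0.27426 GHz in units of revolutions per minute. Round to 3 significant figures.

1.65 × 10^10 revolutions per minute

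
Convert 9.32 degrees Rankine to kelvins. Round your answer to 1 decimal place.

°R = K × 9/5.
Applying the formula gives 5.2 K.

5.2 K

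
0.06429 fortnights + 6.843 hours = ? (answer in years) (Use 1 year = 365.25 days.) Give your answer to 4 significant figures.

0.003245 yr

0.06429 fortnight = 0.00246423 yr and 6.843 h = 0.000780630 yr.
0.00246423 + 0.000780630 ≈ 0.003245 yr.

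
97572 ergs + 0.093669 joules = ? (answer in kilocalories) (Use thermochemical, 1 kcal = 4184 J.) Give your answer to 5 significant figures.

97572 erg = 2.33203 × 10^-6 kcal and 0.093669 J = 2.23874 × 10^-5 kcal.
2.33203 × 10^-6 + 2.23874 × 10^-5 ≈ 2.4719 × 10^-5 kcal.

2.4719 × 10^-5 kcal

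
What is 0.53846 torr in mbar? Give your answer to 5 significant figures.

0.71789 mbar

1 torr = 1.33322 millibar.
0.53846 × 1.33322 ≈ 0.71789 mbar.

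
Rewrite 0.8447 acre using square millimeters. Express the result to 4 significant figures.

1 acre = 4.04686 × 10^9 mm².
So 0.8447 × 4.04686 × 10^9 ≈ 3.418 × 10^9 mm².

3.418 × 10^9 square millimeters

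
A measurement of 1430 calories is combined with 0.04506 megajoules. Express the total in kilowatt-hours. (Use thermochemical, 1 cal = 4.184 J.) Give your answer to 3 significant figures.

0.0142 kilowatt-hours

1430 cal = 0.00166198 kWh and 0.04506 MJ = 0.0125167 kWh.
0.00166198 + 0.0125167 ≈ 0.0142 kWh.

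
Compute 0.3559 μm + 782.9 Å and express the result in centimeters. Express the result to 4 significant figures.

4.342 × 10^-5 centimeters

0.3559 μm = 3.55900 × 10^-5 cm and 782.9 Å = 7.82900 × 10^-6 cm.
3.55900 × 10^-5 + 7.82900 × 10^-6 ≈ 4.342 × 10^-5 cm.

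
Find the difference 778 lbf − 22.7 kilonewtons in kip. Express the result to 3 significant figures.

-4.33 kip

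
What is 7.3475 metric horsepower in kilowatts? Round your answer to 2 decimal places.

5.40 kW

1 PS = 0.735499 kilowatts.
Thus 7.3475 × 0.735499 ≈ 5.40 kW.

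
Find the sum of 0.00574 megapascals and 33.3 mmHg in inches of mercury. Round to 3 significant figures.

0.00574 MPa = 1.69502 inHg and 33.3 mmHg = 1.31102 inHg.
1.69502 + 1.31102 ≈ 3.01 inHg.

3.01 inHg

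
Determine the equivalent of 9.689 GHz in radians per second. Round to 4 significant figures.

1 gigahertz = 6.28319e+9 rad/s.
Thus 9.689 × 6.28319e+9 ≈ 6.088e+10 rad/s.

6.088e+10 radians per second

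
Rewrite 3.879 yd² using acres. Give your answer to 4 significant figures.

0.0008014 acre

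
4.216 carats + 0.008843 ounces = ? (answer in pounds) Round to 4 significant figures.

4.216 ct = 0.001858938 lb and 0.008843 oz = 0.0005526875 lb.
0.001858938 + 0.0005526875 ≈ 0.002412 lb.

0.002412 pounds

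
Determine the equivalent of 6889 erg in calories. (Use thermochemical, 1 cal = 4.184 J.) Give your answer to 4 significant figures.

0.0001647 calories

1 erg = 2.39006e-8 calories.
Thus 6889 × 2.39006e-8 ≈ 0.0001647 cal.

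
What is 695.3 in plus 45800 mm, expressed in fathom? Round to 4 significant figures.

34.70 fathoms

695.3 in = 9.65694 fathom and 45800 mm = 25.0437 fathom.
9.65694 + 25.0437 ≈ 34.70 fathom.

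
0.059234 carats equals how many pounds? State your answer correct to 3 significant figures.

2.61 × 10^-5 pounds

1 carat = 0.000440925 lb.
0.059234 × 0.000440925 ≈ 2.61 × 10^-5 lb.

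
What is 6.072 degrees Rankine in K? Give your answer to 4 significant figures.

°R = K × 9/5.
Applying the formula gives 3.373 K.

3.373 K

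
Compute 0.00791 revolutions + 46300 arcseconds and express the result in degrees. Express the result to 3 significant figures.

15.7 degrees

0.00791 rev = 2.84760 ° and 46300 arcsec = 12.8611 °.
2.84760 + 12.8611 ≈ 15.7 °.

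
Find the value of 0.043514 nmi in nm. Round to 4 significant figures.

8.059e+10 nm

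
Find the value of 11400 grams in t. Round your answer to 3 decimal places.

1 gram = 1.00000 × 10^-6 t.
Thus 11400 × 1.00000 × 10^-6 ≈ 0.011 t.

0.011 t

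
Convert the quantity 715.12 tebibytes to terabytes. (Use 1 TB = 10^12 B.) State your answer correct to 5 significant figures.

1 tebibyte = 1.09951 TB.
Thus 715.12 × 1.09951 ≈ 786.28 TB.

786.28 TB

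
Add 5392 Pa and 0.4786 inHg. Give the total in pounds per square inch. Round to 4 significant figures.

1.017 psi

5392 Pa = 0.782043 psi and 0.4786 inHg = 0.235066 psi.
0.782043 + 0.235066 ≈ 1.017 psi.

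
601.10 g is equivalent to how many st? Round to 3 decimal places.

1 g = 0.000157473 stone.
Then 601.10 × 0.000157473 ≈ 0.095 st.

0.095 st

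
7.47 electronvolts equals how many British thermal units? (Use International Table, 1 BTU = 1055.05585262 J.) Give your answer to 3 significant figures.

1 eV = 1.51857 × 10^-22 BTU.
Then 7.47 × 1.51857 × 10^-22 ≈ 1.13 × 10^-21 BTU.

1.13 × 10^-21 BTU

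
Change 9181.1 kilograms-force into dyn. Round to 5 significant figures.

1 kgf = 980665 dynes.
Thus 9181.1 × 980665 ≈ 9.0036 × 10^9 dyn.

9.0036 × 10^9 dyn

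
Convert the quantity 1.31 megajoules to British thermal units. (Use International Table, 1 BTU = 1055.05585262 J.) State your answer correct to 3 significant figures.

1 MJ = 947.817 BTU.
Then 1.31 × 947.817 ≈ 1240 BTU.

1240 British thermal units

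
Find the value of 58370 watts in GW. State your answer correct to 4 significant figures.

5.837 × 10^-5 GW

1 watt = 1.00000 × 10^-9 gigawatts.
So 58370 × 1.00000 × 10^-9 ≈ 5.837 × 10^-5 GW.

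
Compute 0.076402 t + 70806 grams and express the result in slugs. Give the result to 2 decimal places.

0.076402 t = 5.23520 slug and 70806 g = 4.85175 slug.
5.23520 + 4.85175 ≈ 10.09 slug.

10.09 slug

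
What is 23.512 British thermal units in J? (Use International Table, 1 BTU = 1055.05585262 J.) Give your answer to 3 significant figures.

24800 J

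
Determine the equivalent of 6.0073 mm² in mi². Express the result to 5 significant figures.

2.3194e-12 mi²

1 square millimeter = 3.86102e-13 mi².
6.0073 × 3.86102e-13 ≈ 2.3194e-12 mi².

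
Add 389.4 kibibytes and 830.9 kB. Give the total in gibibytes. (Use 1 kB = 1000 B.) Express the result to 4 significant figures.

0.001145 gibibytes

389.4 KiB = 0.000371361 GiB and 830.9 kB = 0.000773836 GiB.
0.000371361 + 0.000773836 ≈ 0.001145 GiB.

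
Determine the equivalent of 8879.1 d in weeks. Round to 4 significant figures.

1268 weeks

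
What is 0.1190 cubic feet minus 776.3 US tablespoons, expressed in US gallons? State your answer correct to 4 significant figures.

-2.142 US gal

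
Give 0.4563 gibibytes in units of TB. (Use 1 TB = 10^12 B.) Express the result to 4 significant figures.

1 GiB = 0.00107374 TB.
So 0.4563 × 0.00107374 ≈ 0.0004899 TB.

0.0004899 terabytes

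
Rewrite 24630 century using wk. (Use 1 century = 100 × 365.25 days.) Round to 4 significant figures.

1.285e+8 wk

1 century = 5217.86 weeks.
24630 × 5217.86 ≈ 1.285e+8 wk.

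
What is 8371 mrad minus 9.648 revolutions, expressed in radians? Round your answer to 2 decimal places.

-52.25 radians

8371 mrad = 8.37100 rad and 9.648 rev = 60.6202 rad.
8.37100 − 60.6202 ≈ -52.25 rad.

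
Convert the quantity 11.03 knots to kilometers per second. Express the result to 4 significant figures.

1 kn = 0.000514444 km/s.
So 11.03 × 0.000514444 ≈ 0.005674 km/s.

0.005674 kilometers per second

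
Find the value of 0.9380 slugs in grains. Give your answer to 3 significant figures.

211000 grains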